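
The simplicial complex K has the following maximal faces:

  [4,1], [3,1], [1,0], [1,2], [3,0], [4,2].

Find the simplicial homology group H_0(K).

K has 5 vertices, 6 edges.
rank ∂_0 = 0, rank ∂_1 = 4 ⇒ b_0 = 5 − 0 − 4 = 1; all invariant factors of ∂_1 are 1 so no torsion. So H_0 ≅ Z.

H_0 ≅ Z.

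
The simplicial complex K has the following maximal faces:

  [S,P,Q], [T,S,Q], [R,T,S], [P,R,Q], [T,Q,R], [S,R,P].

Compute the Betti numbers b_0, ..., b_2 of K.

b_0 = 1, b_1 = 0, b_2 = 1.

Take the total order P < Q < R < S < T on the vertex set. Then K (dimension 2) consists of the simplices:

  0-simplices (5): P, Q, R, S, T
  1-simplices (9): PQ, PR, PS, QR, QS, QT, RS, RT, ST
  2-simplices (6): PQR, PQS, PRS, QRT, QST, RST

Hence C_0 ≅ Z^5, C_1 ≅ Z^9, C_2 ≅ Z^6.

The boundary map ∂_1: C_1 → C_0 is given by ∂[p,q] = [q] − [p]. For instance
  ∂ST = T − S.
This gives a 5×9 integer matrix of rank 4; reducing to Smith normal form yields diagonal entries (1,1,1,1).

The boundary map ∂_2: C_2 → C_1 acts by ∂[p,q,r] = [q,r] − [p,r] + [p,q]. For instance
  ∂PQR = QR − PR + PQ,
  ∂PQS = QS − PS + PQ.
As a 9×6 matrix over Z this has rank 5, with invariant factors (1,1,1,1,1).

Now H_k = ker ∂_k / im ∂_{k+1}, so:

  H_0: rank C_0 − rank ∂_1 = 5 − 4 = 1, and the invariant factors of ∂_1 are all 1, so H_0 ≅ Z.
  H_1: rank ker ∂_1 − rank ∂_2 = (9 − 4) − 5 = 0, and the invariant factors of ∂_2 are all 1, so H_1 ≅ 0.
  H_2: rank ker ∂_2 − rank ∂_3 = (6 − 5) − 0 = 1, and there is no ∂_3, so H_2 ≅ Z.

Hence the Betti numbers are b_0 = 1, b_1 = 0, b_2 = 1.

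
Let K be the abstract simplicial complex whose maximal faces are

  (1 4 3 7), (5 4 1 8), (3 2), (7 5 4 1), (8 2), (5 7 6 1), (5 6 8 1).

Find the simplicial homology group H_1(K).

We work with the vertex ordering 1 < 2 < 3 < 4 < 5 < 6 < 7 < 8. The simplices of K, each written with vertices in increasing order, are:

  0-simplices (8): [1], [2], [3], [4], [5], [6], [7], [8]
  1-simplices (18): [1,3], [1,4], [1,5], [1,6], [1,7], [1,8], [2,3], [2,8], [3,4], [3,7], [4,5], [4,7], [4,8], [5,6], [5,7], [5,8], [6,7], [6,8]
  2-simplices (15): [1,3,4], [1,3,7], [1,4,5], [1,4,7], [1,4,8], [1,5,6], [1,5,7], [1,5,8], [1,6,7], [1,6,8], [3,4,7], [4,5,7], [4,5,8], [5,6,7], [5,6,8]
  3-simplices (5): [1,3,4,7], [1,4,5,7], [1,4,5,8], [1,5,6,7], [1,5,6,8]

Hence C_0 ≅ Z^8, C_1 ≅ Z^18, C_2 ≅ Z^15, C_3 ≅ Z^5.

Boundary ∂_1: C_1 → C_0 is given by ∂[p,q] = [q] − [p]. For instance
  ∂[5,6] = [6] − [5].
This gives a 8×18 integer matrix of rank 7; reducing to Smith normal form yields diagonal entries (1,1,1,1,1,1,1).

∂_2: C_2 → C_1 acts by ∂[p,q,r] = [q,r] − [p,r] + [p,q]. For instance
  ∂[1,5,6] = [5,6] − [1,6] + [1,5],
  ∂[1,3,4] = [3,4] − [1,4] + [1,3].
This gives a 18×15 integer matrix of rank 10; reducing to Smith normal form yields diagonal entries (1,1,1,1,1,1,1,1,1,1).

Boundary ∂_3: C_3 → C_2 sends each 3-simplex σ to the alternating sum Σ_i (−1)^i (σ with its i-th vertex removed). For instance
  ∂[1,5,6,7] = [5,6,7] − [1,6,7] + [1,5,7] − [1,5,6],
  ∂[1,4,5,7] = [4,5,7] − [1,5,7] + [1,4,7] − [1,4,5].
As a 15×5 matrix over Z this has rank 5, with invariant factors (1,1,1,1,1).

Reading off H_k = ker ∂_k / im ∂_{k+1}:

  H_1: rank ker ∂_1 − rank ∂_2 = (18 − 7) − 10 = 1, and the invariant factors of ∂_2 are all 1, so H_1 = Z.

H_1 = Z.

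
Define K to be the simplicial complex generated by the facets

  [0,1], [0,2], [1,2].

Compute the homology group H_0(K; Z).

H_0 ≅ Z.

Take the total order 0 < 1 < 2 on the vertex set. Then K (dimension 1) consists of the simplices:

  0-simplices (3): [0], [1], [2]
  1-simplices (3): [0,1], [0,2], [1,2]

giving chain groups C_0 ≅ Z^3, C_1 ≅ Z^3.

Boundary ∂_1: C_1 → C_0 sends each edge [p,q] (with p < q) to q − p. For instance
  ∂[0,2] = [2] − [0].
The 3×3 boundary matrix has rank 2 and Smith normal form diag(1,1).

From H_k ≅ ker(∂_k) / im(∂_{k+1}) we obtain:

  H_0: rank C_0 − rank ∂_1 = 3 − 2 = 1, and the invariant factors of ∂_1 are all 1, so H_0 ≅ Z.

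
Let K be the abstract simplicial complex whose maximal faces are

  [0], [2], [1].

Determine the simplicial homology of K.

Fix the vertex order 0 < 1 < 2 and write every simplex with vertices in increasing order. Then dim K = 0 and the simplices of K are:

  0-simplices (3): [0], [1], [2]

giving chain groups C_0 ≅ Z^3.

Reading off H_k = ker ∂_k / im ∂_{k+1}:

  H_0: rank C_0 − rank ∂_1 = 3 − 0 = 3, and there is no ∂_1, so H_0 ≅ Z^3.

(K is a triangulation of a set of 3 points.)

H_0 = Z^3.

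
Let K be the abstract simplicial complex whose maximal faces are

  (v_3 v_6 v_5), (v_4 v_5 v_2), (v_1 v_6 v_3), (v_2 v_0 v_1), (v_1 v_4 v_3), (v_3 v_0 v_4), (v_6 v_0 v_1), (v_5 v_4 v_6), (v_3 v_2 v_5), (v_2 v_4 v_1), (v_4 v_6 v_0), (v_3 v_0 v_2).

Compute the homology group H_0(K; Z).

H_0 = Z.

K has 7 vertices, 18 edges, 12 triangles.
rank ∂_0 = 0, rank ∂_1 = 6 ⇒ b_0 = 7 − 0 − 6 = 1; all invariant factors of ∂_1 are 1 so no torsion. So H_0 ≅ Z.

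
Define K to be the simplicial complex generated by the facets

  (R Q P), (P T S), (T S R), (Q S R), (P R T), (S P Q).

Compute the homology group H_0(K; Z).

We work with the vertex ordering P < Q < R < S < T. The simplices of K, each written with vertices in increasing order, are:

  0-simplices (5): P, Q, R, S, T
  1-simplices (9): PQ, PR, PS, PT, QR, QS, RS, RT, ST
  2-simplices (6): PQR, PQS, PRT, PST, QRS, RST

so the chain groups are C_0 ≅ Z^5, C_1 ≅ Z^9, C_2 ≅ Z^6.

The boundary map ∂_1: C_1 → C_0 sends each edge [p,q] (with p < q) to q − p.
As a 5×9 matrix over Z this has rank 4, with invariant factors (1,1,1,1).

∂_2: C_2 → C_1 sends each 2-simplex [p,q,r] to [q,r] − [p,r] + [p,q]. For instance
  ∂PST = ST − PT + PS,
  ∂QRS = RS − QS + QR.
The 9×6 boundary matrix has rank 5 and Smith normal form diag(1,1,1,1,1).

Computing H_k = (kernel of ∂_k) / (image of ∂_{k+1}):

  H_0: rank C_0 − rank ∂_1 = 5 − 4 = 1, and the invariant factors of ∂_1 are all 1, so H_0 ≅ Z.

H_0 = Z.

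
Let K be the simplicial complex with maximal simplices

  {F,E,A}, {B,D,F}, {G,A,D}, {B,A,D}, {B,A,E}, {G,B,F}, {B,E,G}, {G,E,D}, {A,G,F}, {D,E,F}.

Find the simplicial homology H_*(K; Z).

K has 6 vertices, 15 edges, 10 triangles.
rank ∂_0 = 0, rank ∂_1 = 5 ⇒ b_0 = 6 − 0 − 5 = 1; all invariant factors of ∂_1 are 1 so no torsion. So H_0 = Z.
rank ∂_1 = 5, rank ∂_2 = 10 ⇒ b_1 = 15 − 5 − 10 = 0; ∂_2 has invariant factor(s) [2] giving torsion. So H_1 = Z/2Z.
rank ∂_2 = 10, rank ∂_3 = 0 ⇒ b_2 = 10 − 10 − 0 = 0. So H_2 = 0.

H_0 = Z,  H_1 = Z/2Z,  H_2 = 0.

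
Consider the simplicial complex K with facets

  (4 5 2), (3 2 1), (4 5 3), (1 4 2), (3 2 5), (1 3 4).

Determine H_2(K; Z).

H_2 ≅ Z.

We work with the vertex ordering 1 < 2 < 3 < 4 < 5. The simplices of K, each written with vertices in increasing order, are:

  0-simplices (5): [1], [2], [3], [4], [5]
  1-simplices (9): [1,2], [1,3], [1,4], [2,3], [2,4], [2,5], [3,4], [3,5], [4,5]
  2-simplices (6): [1,2,3], [1,2,4], [1,3,4], [2,3,5], [2,4,5], [3,4,5]

Hence C_0 ≅ Z^5, C_1 ≅ Z^9, C_2 ≅ Z^6.

∂_1: C_1 → C_0 maps an edge to its endpoints' difference, ∂[p,q] = q − p. For instance
  ∂[1,4] = [4] − [1].
As a 5×9 matrix over Z this has rank 4, with invariant factors (1,1,1,1).

∂_2: C_2 → C_1 maps a triangle to the signed sum of its edges. For instance
  ∂[3,4,5] = [4,5] − [3,5] + [3,4],
  ∂[1,2,4] = [2,4] − [1,4] + [1,2].
As a 9×6 matrix over Z this has rank 5, with invariant factors (1,1,1,1,1).

From H_k ≅ ker(∂_k) / im(∂_{k+1}) we obtain:

  H_2: rank ker ∂_2 − rank ∂_3 = (6 − 5) − 0 = 1, and there is no ∂_3, so H_2 ≅ Z.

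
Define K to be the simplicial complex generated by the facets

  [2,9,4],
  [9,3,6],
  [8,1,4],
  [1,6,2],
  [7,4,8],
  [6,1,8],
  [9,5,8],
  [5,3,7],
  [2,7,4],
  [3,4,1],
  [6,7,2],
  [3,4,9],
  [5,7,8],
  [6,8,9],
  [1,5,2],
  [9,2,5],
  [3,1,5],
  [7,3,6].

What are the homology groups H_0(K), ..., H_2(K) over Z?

Fix the vertex order 1 < 2 < 3 < 4 < 5 < 6 < 7 < 8 < 9 and write every simplex with vertices in increasing order. Then dim K = 2 and the simplices of K are:

  0-simplices (9): [1], [2], [3], [4], [5], [6], [7], [8], [9]
  1-simplices (27): (27 of them)
  2-simplices (18): [1,2,5], [1,2,6], [1,3,4], [1,3,5], [1,4,8], [1,6,8], [2,4,7], [2,4,9], [2,5,9], [2,6,7], [3,4,9], [3,5,7], [3,6,7], [3,6,9], [4,7,8], [5,7,8], [5,8,9], [6,8,9]

Hence C_0 ≅ Z^9, C_1 ≅ Z^27, C_2 ≅ Z^18.

The boundary map ∂_1: C_1 → C_0 maps an edge to its endpoints' difference, ∂[p,q] = q − p. For instance
  ∂[3,6] = [6] − [3].
This gives a 9×27 integer matrix of rank 8; reducing to Smith normal form yields diagonal entries (1,1,1,1,1,1,1,1).

∂_2: C_2 → C_1 maps a triangle to the signed sum of its edges. For instance
  ∂[3,5,7] = [5,7] − [3,7] + [3,5],
  ∂[6,8,9] = [8,9] − [6,9] + [6,8].
The resulting 27×18 matrix has rank 17, and its Smith normal form has invariant factors (1,1,1,1,1,1,1,1,1,1,1,1,1,1,1,1,1).

Computing H_k = (kernel of ∂_k) / (image of ∂_{k+1}):

  H_0: rank C_0 − rank ∂_1 = 9 − 8 = 1, and the invariant factors of ∂_1 are all 1, so H_0 = Z.
  H_1: rank ker ∂_1 − rank ∂_2 = (27 − 8) − 17 = 2, and the invariant factors of ∂_2 are all 1, so H_1 = Z^2.
  H_2: rank ker ∂_2 − rank ∂_3 = (18 − 17) − 0 = 1, and there is no ∂_3, so H_2 = Z.

H_0 = Z,  H_1 = Z^2,  H_2 = Z.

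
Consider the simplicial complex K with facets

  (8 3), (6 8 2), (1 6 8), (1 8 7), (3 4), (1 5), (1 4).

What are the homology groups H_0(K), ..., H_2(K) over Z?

Order the vertices as 1 < 2 < 3 < 4 < 5 < 6 < 7 < 8. Listing each simplex with vertices in this order, K has dimension 2 with simplices:

  0-simplices (8): [1], [2], [3], [4], [5], [6], [7], [8]
  1-simplices (11): [1,4], [1,5], [1,6], [1,7], [1,8], [2,6], [2,8], [3,4], [3,8], [6,8], [7,8]
  2-simplices (3): [1,6,8], [1,7,8], [2,6,8]

Hence C_0 ≅ Z^8, C_1 ≅ Z^11, C_2 ≅ Z^3.

Boundary ∂_1: C_1 → C_0 maps an edge to its endpoints' difference, ∂[p,q] = q − p.
As a 8×11 matrix over Z this has rank 7, with invariant factors (1,1,1,1,1,1,1).

The boundary map ∂_2: C_2 → C_1 acts by ∂[p,q,r] = [q,r] − [p,r] + [p,q]. For instance
  ∂[1,7,8] = [7,8] − [1,8] + [1,7],
  ∂[1,6,8] = [6,8] − [1,8] + [1,6].
The resulting 11×3 matrix has rank 3, and its Smith normal form has invariant factors (1,1,1).

From H_k ≅ ker(∂_k) / im(∂_{k+1}) we obtain:

  H_0: rank C_0 − rank ∂_1 = 8 − 7 = 1, and the invariant factors of ∂_1 are all 1, so H_0 = Z.
  H_1: rank ker ∂_1 − rank ∂_2 = (11 − 7) − 3 = 1, and the invariant factors of ∂_2 are all 1, so H_1 = Z.
  H_2: rank ker ∂_2 − rank ∂_3 = (3 − 3) − 0 = 0, and there is no ∂_3, so H_2 = 0.

As a check, the Euler characteristic is 8 − 11 + 3 = 0, which agrees with 1 − 1 + 0 = 0.

H_0 ≅ Z,  H_1 ≅ Z,  H_2 = 0.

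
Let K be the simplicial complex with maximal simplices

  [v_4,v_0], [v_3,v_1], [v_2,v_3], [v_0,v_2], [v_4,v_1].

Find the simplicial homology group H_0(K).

H_0 = Z.

We work with the vertex ordering v_0 < v_1 < v_2 < v_3 < v_4. The simplices of K, each written with vertices in increasing order, are:

  0-simplices (5): [v_0], [v_1], [v_2], [v_3], [v_4]
  1-simplices (5): [v_0,v_2], [v_0,v_4], [v_1,v_3], [v_1,v_4], [v_2,v_3]

so the chain groups are C_0 ≅ Z^5, C_1 ≅ Z^5.

Boundary ∂_1: C_1 → C_0 sends each edge [p,q] (with p < q) to q − p.
This gives a 5×5 integer matrix of rank 4; reducing to Smith normal form yields diagonal entries (1,1,1,1).

Computing H_k = (kernel of ∂_k) / (image of ∂_{k+1}):

  H_0: rank C_0 − rank ∂_1 = 5 − 4 = 1, and the invariant factors of ∂_1 are all 1, so H_0 ≅ Z.

(K is a triangulation of the circle S^1.)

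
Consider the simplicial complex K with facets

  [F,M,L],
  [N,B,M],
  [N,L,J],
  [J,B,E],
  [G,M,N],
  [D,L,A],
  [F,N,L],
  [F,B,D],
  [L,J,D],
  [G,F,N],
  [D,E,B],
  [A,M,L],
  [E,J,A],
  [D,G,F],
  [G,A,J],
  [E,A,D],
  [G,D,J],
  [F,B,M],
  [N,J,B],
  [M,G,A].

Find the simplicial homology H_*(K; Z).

H_0 = Z,  H_1 = Z ⊕ Z/2,  H_2 = 0.

Take the total order A < B < D < E < F < G < J < L < M < N on the vertex set. Then K (dimension 2) consists of the simplices:

  0-simplices (10): A, B, D, E, F, G, J, L, M, N
  1-simplices (30): AD, AE, AG, AJ, AL, AM, BD, BE, BF, BJ, BM, BN, DE, DF, DG, DJ, DL, EJ, FG, FL, FM, FN, GJ, GM, GN, JL, JN, LM, LN, MN
  2-simplices (20): ADE, ADL, AEJ, AGJ, AGM, ALM, BDE, BDF, BEJ, BFM, BJN, BMN, DFG, DGJ, DJL, FGN, FLM, FLN, GMN, JLN

Hence C_0 ≅ Z^10, C_1 ≅ Z^30, C_2 ≅ Z^20.

Boundary ∂_1: C_1 → C_0 maps an edge to its endpoints' difference, ∂[p,q] = q − p. For instance
  ∂DF = F − D.
As a 10×30 matrix over Z this has rank 9, with invariant factors (1,1,1,1,1,1,1,1,1).

∂_2: C_2 → C_1 sends each 2-simplex [p,q,r] to [q,r] − [p,r] + [p,q]. For instance
  ∂FLN = LN − FN + FL,
  ∂ALM = LM − AM + AL.
This gives a 30×20 integer matrix of rank 20; reducing to Smith normal form yields diagonal entries (1,1,1,1,1,1,1,1,1,1,1,1,1,1,1,1,1,1,1,2).

Reading off H_k = ker ∂_k / im ∂_{k+1}:

  H_0: rank C_0 − rank ∂_1 = 10 − 9 = 1, and the invariant factors of ∂_1 are all 1, so H_0 ≅ Z.
  H_1: rank ker ∂_1 − rank ∂_2 = (30 − 9) − 20 = 1, and ∂_2 has invariant factor 2 > 1, so H_1 ≅ Z ⊕ Z/2.
  H_2: rank ker ∂_2 − rank ∂_3 = (20 − 20) − 0 = 0, and there is no ∂_3, so H_2 ≅ 0.

As a check, the Euler characteristic is 10 − 30 + 20 = 0, which agrees with 1 − 1 + 0 = 0.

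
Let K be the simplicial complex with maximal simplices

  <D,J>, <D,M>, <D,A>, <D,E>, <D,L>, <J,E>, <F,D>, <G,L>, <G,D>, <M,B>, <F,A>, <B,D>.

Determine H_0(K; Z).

H_0 ≅ Z.

Take the total order A < B < D < E < F < G < J < L < M on the vertex set. Then K (dimension 1) consists of the simplices:

  0-simplices (9): A, B, D, E, F, G, J, L, M
  1-simplices (12): AD, AF, BD, BM, DE, DF, DG, DJ, DL, DM, EJ, GL

giving chain groups C_0 ≅ Z^9, C_1 ≅ Z^12.

∂_1: C_1 → C_0 is given by ∂[p,q] = [q] − [p].
This gives a 9×12 integer matrix of rank 8; reducing to Smith normal form yields diagonal entries (1,1,1,1,1,1,1,1).

Computing H_k = (kernel of ∂_k) / (image of ∂_{k+1}):

  H_0: rank C_0 − rank ∂_1 = 9 − 8 = 1, and the invariant factors of ∂_1 are all 1, so H_0 = Z.

(K is a triangulation of a wedge of 4 circles.)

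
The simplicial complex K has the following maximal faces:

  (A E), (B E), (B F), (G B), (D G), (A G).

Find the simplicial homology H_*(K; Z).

Order the vertices as A < B < D < E < F < G. Listing each simplex with vertices in this order, K has dimension 1 with simplices:

  0-simplices (6): A, B, D, E, F, G
  1-simplices (6): AE, AG, BE, BF, BG, DG

Hence C_0 ≅ Z^6, C_1 ≅ Z^6.

Boundary ∂_1: C_1 → C_0 sends each edge [p,q] (with p < q) to q − p. For instance
  ∂BF = F − B.
As a 6×6 matrix over Z this has rank 5, with invariant factors (1,1,1,1,1).

Now H_k = ker ∂_k / im ∂_{k+1}, so:

  H_0: rank C_0 − rank ∂_1 = 6 − 5 = 1, and the invariant factors of ∂_1 are all 1, so H_0 = Z.
  H_1: rank ker ∂_1 − rank ∂_2 = (6 − 5) − 0 = 1, and there is no ∂_2, so H_1 = Z.

H_0 = Z,  H_1 = Z.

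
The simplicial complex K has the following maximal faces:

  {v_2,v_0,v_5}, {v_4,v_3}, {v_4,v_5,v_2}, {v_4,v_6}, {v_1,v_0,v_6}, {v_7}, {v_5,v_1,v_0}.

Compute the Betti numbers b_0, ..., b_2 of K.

b_0 = 2, b_1 = 1, b_2 = 0.

Fix the vertex order v_0 < v_1 < v_2 < v_3 < v_4 < v_5 < v_6 < v_7 and write every simplex with vertices in increasing order. Then dim K = 2 and the simplices of K are:

  0-simplices (8): [v_0], [v_1], [v_2], [v_3], [v_4], [v_5], [v_6], [v_7]
  1-simplices (11): [v_0,v_1], [v_0,v_2], [v_0,v_5], [v_0,v_6], [v_1,v_5], [v_1,v_6], [v_2,v_4], [v_2,v_5], [v_3,v_4], [v_4,v_5], [v_4,v_6]
  2-simplices (4): [v_0,v_1,v_5], [v_0,v_1,v_6], [v_0,v_2,v_5], [v_2,v_4,v_5]

Hence C_0 ≅ Z^8, C_1 ≅ Z^11, C_2 ≅ Z^4.

The boundary map ∂_1: C_1 → C_0 maps an edge to its endpoints' difference, ∂[p,q] = q − p. For instance
  ∂[v_0,v_5] = [v_5] − [v_0].
The 8×11 boundary matrix has rank 6 and Smith normal form diag(1,1,1,1,1,1).

The boundary map ∂_2: C_2 → C_1 maps a triangle to the signed sum of its edges. For instance
  ∂[v_0,v_1,v_5] = [v_1,v_5] − [v_0,v_5] + [v_0,v_1],
  ∂[v_2,v_4,v_5] = [v_4,v_5] − [v_2,v_5] + [v_2,v_4].
The resulting 11×4 matrix has rank 4, and its Smith normal form has invariant factors (1,1,1,1).

Now H_k = ker ∂_k / im ∂_{k+1}, so:

  H_0: rank C_0 − rank ∂_1 = 8 − 6 = 2, and the invariant factors of ∂_1 are all 1, so H_0 = Z^2.
  H_1: rank ker ∂_1 − rank ∂_2 = (11 − 6) − 4 = 1, and the invariant factors of ∂_2 are all 1, so H_1 = Z.
  H_2: rank ker ∂_2 − rank ∂_3 = (4 − 4) − 0 = 0, and there is no ∂_3, so H_2 = 0.

Hence the Betti numbers are b_0 = 2, b_1 = 1, b_2 = 0.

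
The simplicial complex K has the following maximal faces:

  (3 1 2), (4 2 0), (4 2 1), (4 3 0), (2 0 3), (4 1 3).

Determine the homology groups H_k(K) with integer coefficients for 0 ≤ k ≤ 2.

Take the total order 0 < 1 < 2 < 3 < 4 on the vertex set. Then K (dimension 2) consists of the simplices:

  0-simplices (5): [0], [1], [2], [3], [4]
  1-simplices (9): [0,2], [0,3], [0,4], [1,2], [1,3], [1,4], [2,3], [2,4], [3,4]
  2-simplices (6): [0,2,3], [0,2,4], [0,3,4], [1,2,3], [1,2,4], [1,3,4]

Hence C_0 ≅ Z^5, C_1 ≅ Z^9, C_2 ≅ Z^6.

The boundary map ∂_1: C_1 → C_0 sends each edge [p,q] (with p < q) to q − p. For instance
  ∂[0,2] = [2] − [0].
The 5×9 boundary matrix has rank 4 and Smith normal form diag(1,1,1,1).

Boundary ∂_2: C_2 → C_1 acts by ∂[p,q,r] = [q,r] − [p,r] + [p,q]. For instance
  ∂[0,2,3] = [2,3] − [0,3] + [0,2],
  ∂[0,3,4] = [3,4] − [0,4] + [0,3].
The 9×6 boundary matrix has rank 5 and Smith normal form diag(1,1,1,1,1).

Now H_k = ker ∂_k / im ∂_{k+1}, so:

  H_0: rank C_0 − rank ∂_1 = 5 − 4 = 1, and the invariant factors of ∂_1 are all 1, so H_0 ≅ Z.
  H_1: rank ker ∂_1 − rank ∂_2 = (9 − 4) − 5 = 0, and the invariant factors of ∂_2 are all 1, so H_1 ≅ 0.
  H_2: rank ker ∂_2 − rank ∂_3 = (6 − 5) − 0 = 1, and there is no ∂_3, so H_2 ≅ Z.

As a check, the Euler characteristic is 5 − 9 + 6 = 2, which agrees with 1 − 0 + 1 = 2.

H_0 = Z,  H_1 = 0,  H_2 = Z.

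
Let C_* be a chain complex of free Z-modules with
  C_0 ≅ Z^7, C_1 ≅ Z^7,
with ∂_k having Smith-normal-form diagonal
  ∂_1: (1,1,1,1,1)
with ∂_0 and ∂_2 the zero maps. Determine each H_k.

H_0 = Z^2,  H_1 = Z^2.

H_0: b_0 = 7 − 0 − 5 = 2; torsion from ∂_1 factors > 1: none. So H_0 = Z^2.
H_1: b_1 = 7 − 5 − 0 = 2; torsion from ∂_2 factors > 1: none. So H_1 = Z^2.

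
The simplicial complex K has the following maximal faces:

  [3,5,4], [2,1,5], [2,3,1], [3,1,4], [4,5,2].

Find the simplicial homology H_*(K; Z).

Take the total order 1 < 2 < 3 < 4 < 5 on the vertex set. Then K (dimension 2) consists of the simplices:

  0-simplices (5): [1], [2], [3], [4], [5]
  1-simplices (10): [1,2], [1,3], [1,4], [1,5], [2,3], [2,4], [2,5], [3,4], [3,5], [4,5]
  2-simplices (5): [1,2,3], [1,2,5], [1,3,4], [2,4,5], [3,4,5]

Hence C_0 ≅ Z^5, C_1 ≅ Z^10, C_2 ≅ Z^5.

∂_1: C_1 → C_0 is given by ∂[p,q] = [q] − [p].
The resulting 5×10 matrix has rank 4, and its Smith normal form has invariant factors (1,1,1,1).

The boundary map ∂_2: C_2 → C_1 acts by ∂[p,q,r] = [q,r] − [p,r] + [p,q]. For instance
  ∂[1,3,4] = [3,4] − [1,4] + [1,3],
  ∂[3,4,5] = [4,5] − [3,5] + [3,4].
This gives a 10×5 integer matrix of rank 5; reducing to Smith normal form yields diagonal entries (1,1,1,1,1).

Computing H_k = (kernel of ∂_k) / (image of ∂_{k+1}):

  H_0: rank C_0 − rank ∂_1 = 5 − 4 = 1, and the invariant factors of ∂_1 are all 1, so H_0 ≅ Z.
  H_1: rank ker ∂_1 − rank ∂_2 = (10 − 4) − 5 = 1, and the invariant factors of ∂_2 are all 1, so H_1 ≅ Z.
  H_2: rank ker ∂_2 − rank ∂_3 = (5 − 5) − 0 = 0, and there is no ∂_3, so H_2 ≅ 0.

As a check, the Euler characteristic is 5 − 10 + 5 = 0, which agrees with 1 − 1 + 0 = 0.

H_0 = Z,  H_1 = Z,  H_2 = 0.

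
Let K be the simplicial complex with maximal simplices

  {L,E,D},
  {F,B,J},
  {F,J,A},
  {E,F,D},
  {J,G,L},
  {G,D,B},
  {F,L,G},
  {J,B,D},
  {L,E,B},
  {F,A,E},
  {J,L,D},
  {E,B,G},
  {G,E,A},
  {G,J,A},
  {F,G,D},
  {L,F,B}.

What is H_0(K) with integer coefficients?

We work with the vertex ordering A < B < D < E < F < G < J < L. The simplices of K, each written with vertices in increasing order, are:

  0-simplices (8): A, B, D, E, F, G, J, L
  1-simplices (24): AE, AF, AG, AJ, BD, BE, BF, BG, BJ, BL, DE, DF, DG, DJ, DL, EF, EG, EL, FG, FJ, FL, GJ, GL, JL
  2-simplices (16): AEF, AEG, AFJ, AGJ, BDG, BDJ, BEG, BEL, BFJ, BFL, DEF, DEL, DFG, DJL, FGL, GJL

giving chain groups C_0 ≅ Z^8, C_1 ≅ Z^24, C_2 ≅ Z^16.

∂_1: C_1 → C_0 sends each edge [p,q] (with p < q) to q − p.
This gives a 8×24 integer matrix of rank 7; reducing to Smith normal form yields diagonal entries (1,1,1,1,1,1,1).

∂_2: C_2 → C_1 acts by ∂[p,q,r] = [q,r] − [p,r] + [p,q]. For instance
  ∂AFJ = FJ − AJ + AF,
  ∂BDG = DG − BG + BD.
The 24×16 boundary matrix has rank 15 and Smith normal form diag(1,1,1,1,1,1,1,1,1,1,1,1,1,1,1).

Reading off H_k = ker ∂_k / im ∂_{k+1}:

  H_0: rank C_0 − rank ∂_1 = 8 − 7 = 1, and the invariant factors of ∂_1 are all 1, so H_0 ≅ Z.

H_0 = Z.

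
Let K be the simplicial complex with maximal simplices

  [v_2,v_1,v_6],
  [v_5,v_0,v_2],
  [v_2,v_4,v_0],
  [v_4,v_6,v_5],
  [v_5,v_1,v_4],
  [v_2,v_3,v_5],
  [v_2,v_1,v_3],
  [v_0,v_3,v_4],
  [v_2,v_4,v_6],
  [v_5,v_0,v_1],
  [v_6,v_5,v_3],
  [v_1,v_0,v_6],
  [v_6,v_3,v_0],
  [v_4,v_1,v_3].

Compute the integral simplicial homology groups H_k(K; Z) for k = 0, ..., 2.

Take the total order v_0 < v_1 < v_2 < v_3 < v_4 < v_5 < v_6 on the vertex set. Then K (dimension 2) consists of the simplices:

  0-simplices (7): [v_0], [v_1], [v_2], [v_3], [v_4], [v_5], [v_6]
  1-simplices (21): (21 of them)
  2-simplices (14): (14 of them)

Hence C_0 ≅ Z^7, C_1 ≅ Z^21, C_2 ≅ Z^14.

∂_1: C_1 → C_0 is given by ∂[p,q] = [q] − [p]. For instance
  ∂[v_1,v_2] = [v_2] − [v_1].
This gives a 7×21 integer matrix of rank 6; reducing to Smith normal form yields diagonal entries (1,1,1,1,1,1).

The boundary map ∂_2: C_2 → C_1 acts by ∂[p,q,r] = [q,r] − [p,r] + [p,q]. For instance
  ∂[v_0,v_2,v_4] = [v_2,v_4] − [v_0,v_4] + [v_0,v_2],
  ∂[v_0,v_1,v_5] = [v_1,v_5] − [v_0,v_5] + [v_0,v_1].
This gives a 21×14 integer matrix of rank 13; reducing to Smith normal form yields diagonal entries (1,1,1,1,1,1,1,1,1,1,1,1,1).

Reading off H_k = ker ∂_k / im ∂_{k+1}:

  H_0: rank C_0 − rank ∂_1 = 7 − 6 = 1, and the invariant factors of ∂_1 are all 1, so H_0 = Z.
  H_1: rank ker ∂_1 − rank ∂_2 = (21 − 6) − 13 = 2, and the invariant factors of ∂_2 are all 1, so H_1 = Z^2.
  H_2: rank ker ∂_2 − rank ∂_3 = (14 − 13) − 0 = 1, and there is no ∂_3, so H_2 = Z.

H_0 = Z,  H_1 = Z^2,  H_2 = Z.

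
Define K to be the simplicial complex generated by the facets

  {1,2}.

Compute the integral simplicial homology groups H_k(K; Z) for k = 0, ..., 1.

H_0 ≅ Z,  H_1 = 0.

We work with the vertex ordering 1 < 2. The simplices of K, each written with vertices in increasing order, are:

  0-simplices (2): [1], [2]
  1-simplices (1): [1,2]

Hence C_0 ≅ Z^2, C_1 ≅ Z^1.

The boundary map ∂_1: C_1 → C_0 maps an edge to its endpoints' difference, ∂[p,q] = q − p. For instance
  ∂[1,2] = [2] − [1].
The resulting 2×1 matrix has rank 1, and its Smith normal form has invariant factors (1).

Now H_k = ker ∂_k / im ∂_{k+1}, so:

  H_0: rank C_0 − rank ∂_1 = 2 − 1 = 1, and the invariant factors of ∂_1 are all 1, so H_0 = Z.
  H_1: rank ker ∂_1 − rank ∂_2 = (1 − 1) − 0 = 0, and there is no ∂_2, so H_1 = 0.

As a check, the Euler characteristic is 2 − 1 = 1, which agrees with 1 − 0 = 1.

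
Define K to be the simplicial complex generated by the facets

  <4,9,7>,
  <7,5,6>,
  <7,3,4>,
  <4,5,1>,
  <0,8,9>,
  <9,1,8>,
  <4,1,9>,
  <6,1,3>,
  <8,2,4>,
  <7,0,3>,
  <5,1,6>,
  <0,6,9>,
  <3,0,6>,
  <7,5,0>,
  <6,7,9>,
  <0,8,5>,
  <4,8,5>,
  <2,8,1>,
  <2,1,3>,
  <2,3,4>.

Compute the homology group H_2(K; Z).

H_2 ≅ 0.

Take the total order 0 < 1 < 2 < 3 < 4 < 5 < 6 < 7 < 8 < 9 on the vertex set. Then K (dimension 2) consists of the simplices:

  0-simplices (10): [0], [1], [2], [3], [4], [5], [6], [7], [8], [9]
  1-simplices (30): (30 of them)
  2-simplices (20): (20 of them)

giving chain groups C_0 ≅ Z^10, C_1 ≅ Z^30, C_2 ≅ Z^20.

∂_1: C_1 → C_0 is given by ∂[p,q] = [q] − [p].
This gives a 10×30 integer matrix of rank 9; reducing to Smith normal form yields diagonal entries (1,1,1,1,1,1,1,1,1).

The boundary map ∂_2: C_2 → C_1 acts by ∂[p,q,r] = [q,r] − [p,r] + [p,q]. For instance
  ∂[2,4,8] = [4,8] − [2,8] + [2,4],
  ∂[0,3,6] = [3,6] − [0,6] + [0,3].
The 30×20 boundary matrix has rank 20 and Smith normal form diag(1,1,1,1,1,1,1,1,1,1,1,1,1,1,1,1,1,1,1,2).

From H_k ≅ ker(∂_k) / im(∂_{k+1}) we obtain:

  H_2: rank ker ∂_2 − rank ∂_3 = (20 − 20) − 0 = 0, and there is no ∂_3, so H_2 ≅ 0.

(K is a triangulation of the Klein bottle.)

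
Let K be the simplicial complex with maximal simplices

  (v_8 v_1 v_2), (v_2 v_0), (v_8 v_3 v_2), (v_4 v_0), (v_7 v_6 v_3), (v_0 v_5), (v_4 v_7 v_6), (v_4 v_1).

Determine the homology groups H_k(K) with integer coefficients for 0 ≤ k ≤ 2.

Order the vertices as v_0 < v_1 < v_2 < v_3 < v_4 < v_5 < v_6 < v_7 < v_8. Listing each simplex with vertices in this order, K has dimension 2 with simplices:

  0-simplices (9): [v_0], [v_1], [v_2], [v_3], [v_4], [v_5], [v_6], [v_7], [v_8]
  1-simplices (14): [v_0,v_2], [v_0,v_4], [v_0,v_5], [v_1,v_2], [v_1,v_4], [v_1,v_8], [v_2,v_3], [v_2,v_8], [v_3,v_6], [v_3,v_7], [v_3,v_8], [v_4,v_6], [v_4,v_7], [v_6,v_7]
  2-simplices (4): [v_1,v_2,v_8], [v_2,v_3,v_8], [v_3,v_6,v_7], [v_4,v_6,v_7]

Hence C_0 ≅ Z^9, C_1 ≅ Z^14, C_2 ≅ Z^4.

Boundary ∂_1: C_1 → C_0 maps an edge to its endpoints' difference, ∂[p,q] = q − p. For instance
  ∂[v_1,v_4] = [v_4] − [v_1].
The 9×14 boundary matrix has rank 8 and Smith normal form diag(1,1,1,1,1,1,1,1).

Boundary ∂_2: C_2 → C_1 sends each 2-simplex [p,q,r] to [q,r] − [p,r] + [p,q]. For instance
  ∂[v_3,v_6,v_7] = [v_6,v_7] − [v_3,v_7] + [v_3,v_6],
  ∂[v_2,v_3,v_8] = [v_3,v_8] − [v_2,v_8] + [v_2,v_3].
This gives a 14×4 integer matrix of rank 4; reducing to Smith normal form yields diagonal entries (1,1,1,1).

Computing H_k = (kernel of ∂_k) / (image of ∂_{k+1}):

  H_0: rank C_0 − rank ∂_1 = 9 − 8 = 1, and the invariant factors of ∂_1 are all 1, so H_0 = Z.
  H_1: rank ker ∂_1 − rank ∂_2 = (14 − 8) − 4 = 2, and the invariant factors of ∂_2 are all 1, so H_1 = Z^2.
  H_2: rank ker ∂_2 − rank ∂_3 = (4 − 4) − 0 = 0, and there is no ∂_3, so H_2 = 0.

As a check, the Euler characteristic is 9 − 14 + 4 = -1, which agrees with 1 − 2 + 0 = -1.

H_0 ≅ Z,  H_1 ≅ Z^2,  H_2 = 0.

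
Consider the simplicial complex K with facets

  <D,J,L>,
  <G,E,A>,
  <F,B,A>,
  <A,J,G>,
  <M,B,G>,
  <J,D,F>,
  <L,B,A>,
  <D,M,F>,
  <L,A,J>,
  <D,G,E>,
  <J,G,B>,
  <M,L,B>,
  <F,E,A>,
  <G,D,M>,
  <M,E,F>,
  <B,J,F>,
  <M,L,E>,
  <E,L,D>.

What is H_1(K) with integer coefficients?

Fix the vertex order A < B < D < E < F < G < J < L < M and write every simplex with vertices in increasing order. Then dim K = 2 and the simplices of K are:

  0-simplices (9): A, B, D, E, F, G, J, L, M
  1-simplices (27): AB, AE, AF, AG, AJ, AL, BF, BG, BJ, BL, BM, DE, DF, DG, DJ, DL, DM, EF, EG, EL, EM, FJ, FM, GJ, GM, JL, LM
  2-simplices (18): ABF, ABL, AEF, AEG, AGJ, AJL, BFJ, BGJ, BGM, BLM, DEG, DEL, DFJ, DFM, DGM, DJL, EFM, ELM

so the chain groups are C_0 ≅ Z^9, C_1 ≅ Z^27, C_2 ≅ Z^18.

∂_1: C_1 → C_0 sends each edge [p,q] (with p < q) to q − p. For instance
  ∂AG = G − A.
This gives a 9×27 integer matrix of rank 8; reducing to Smith normal form yields diagonal entries (1,1,1,1,1,1,1,1).

The boundary map ∂_2: C_2 → C_1 acts by ∂[p,q,r] = [q,r] − [p,r] + [p,q]. For instance
  ∂BGJ = GJ − BJ + BG,
  ∂BFJ = FJ − BJ + BF.
As a 27×18 matrix over Z this has rank 18, with invariant factors (1,1,1,1,1,1,1,1,1,1,1,1,1,1,1,1,1,2).

Now H_k = ker ∂_k / im ∂_{k+1}, so:

  H_1: rank ker ∂_1 − rank ∂_2 = (27 − 8) − 18 = 1, and ∂_2 has invariant factor 2 > 1, so H_1 = Z ⊕ Z/2.

(K is a triangulation of the Klein bottle.)

H_1 = Z ⊕ Z/2.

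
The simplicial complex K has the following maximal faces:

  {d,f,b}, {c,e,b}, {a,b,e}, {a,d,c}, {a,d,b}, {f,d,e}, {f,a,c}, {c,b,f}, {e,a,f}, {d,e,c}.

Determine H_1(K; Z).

K has 6 vertices, 15 edges, 10 triangles.
rank ∂_1 = 5, rank ∂_2 = 10 ⇒ b_1 = 15 − 5 − 10 = 0; ∂_2 has invariant factor(s) [2] giving torsion. So H_1 = Z/2.

H_1 ≅ Z/2.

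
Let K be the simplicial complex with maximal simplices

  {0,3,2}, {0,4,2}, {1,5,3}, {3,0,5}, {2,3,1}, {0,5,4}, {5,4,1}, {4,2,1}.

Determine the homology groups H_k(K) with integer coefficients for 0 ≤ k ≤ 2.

Take the total order 0 < 1 < 2 < 3 < 4 < 5 on the vertex set. Then K (dimension 2) consists of the simplices:

  0-simplices (6): [0], [1], [2], [3], [4], [5]
  1-simplices (12): [0,2], [0,3], [0,4], [0,5], [1,2], [1,3], [1,4], [1,5], [2,3], [2,4], [3,5], [4,5]
  2-simplices (8): [0,2,3], [0,2,4], [0,3,5], [0,4,5], [1,2,3], [1,2,4], [1,3,5], [1,4,5]

so the chain groups are C_0 ≅ Z^6, C_1 ≅ Z^12, C_2 ≅ Z^8.

Boundary ∂_1: C_1 → C_0 sends each edge [p,q] (with p < q) to q − p.
As a 6×12 matrix over Z this has rank 5, with invariant factors (1,1,1,1,1).

The boundary map ∂_2: C_2 → C_1 acts by ∂[p,q,r] = [q,r] − [p,r] + [p,q]. For instance
  ∂[1,4,5] = [4,5] − [1,5] + [1,4],
  ∂[1,2,4] = [2,4] − [1,4] + [1,2].
The resulting 12×8 matrix has rank 7, and its Smith normal form has invariant factors (1,1,1,1,1,1,1).

Computing H_k = (kernel of ∂_k) / (image of ∂_{k+1}):

  H_0: rank C_0 − rank ∂_1 = 6 − 5 = 1, and the invariant factors of ∂_1 are all 1, so H_0 ≅ Z.
  H_1: rank ker ∂_1 − rank ∂_2 = (12 − 5) − 7 = 0, and the invariant factors of ∂_2 are all 1, so H_1 ≅ 0.
  H_2: rank ker ∂_2 − rank ∂_3 = (8 − 7) − 0 = 1, and there is no ∂_3, so H_2 ≅ Z.

(K is a triangulation of the 2-sphere S^2.)

H_0 = Z,  H_1 = 0,  H_2 = Z.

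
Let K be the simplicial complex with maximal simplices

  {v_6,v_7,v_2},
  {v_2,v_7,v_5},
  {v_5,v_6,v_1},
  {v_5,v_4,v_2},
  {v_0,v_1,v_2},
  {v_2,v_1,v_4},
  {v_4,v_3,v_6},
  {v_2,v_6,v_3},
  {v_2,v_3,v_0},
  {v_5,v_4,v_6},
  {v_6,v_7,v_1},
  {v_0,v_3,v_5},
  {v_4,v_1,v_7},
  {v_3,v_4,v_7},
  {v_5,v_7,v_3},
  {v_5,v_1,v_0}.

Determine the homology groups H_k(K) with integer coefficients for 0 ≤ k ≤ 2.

H_0 = Z,  H_1 = Z^2,  H_2 = Z.

Order the vertices as v_0 < v_1 < v_2 < v_3 < v_4 < v_5 < v_6 < v_7. Listing each simplex with vertices in this order, K has dimension 2 with simplices:

  0-simplices (8): [v_0], [v_1], [v_2], [v_3], [v_4], [v_5], [v_6], [v_7]
  1-simplices (24): (24 of them)
  2-simplices (16): (16 of them)

giving chain groups C_0 ≅ Z^8, C_1 ≅ Z^24, C_2 ≅ Z^16.

∂_1: C_1 → C_0 maps an edge to its endpoints' difference, ∂[p,q] = q − p.
The 8×24 boundary matrix has rank 7 and Smith normal form diag(1,1,1,1,1,1,1).

The boundary map ∂_2: C_2 → C_1 maps a triangle to the signed sum of its edges. For instance
  ∂[v_0,v_1,v_5] = [v_1,v_5] − [v_0,v_5] + [v_0,v_1],
  ∂[v_0,v_2,v_3] = [v_2,v_3] − [v_0,v_3] + [v_0,v_2].
This gives a 24×16 integer matrix of rank 15; reducing to Smith normal form yields diagonal entries (1,1,1,1,1,1,1,1,1,1,1,1,1,1,1).

Computing H_k = (kernel of ∂_k) / (image of ∂_{k+1}):

  H_0: rank C_0 − rank ∂_1 = 8 − 7 = 1, and the invariant factors of ∂_1 are all 1, so H_0 = Z.
  H_1: rank ker ∂_1 − rank ∂_2 = (24 − 7) − 15 = 2, and the invariant factors of ∂_2 are all 1, so H_1 = Z^2.
  H_2: rank ker ∂_2 − rank ∂_3 = (16 − 15) − 0 = 1, and there is no ∂_3, so H_2 = Z.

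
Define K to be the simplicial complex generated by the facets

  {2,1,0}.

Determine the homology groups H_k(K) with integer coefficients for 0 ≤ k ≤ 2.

H_0 = Z,  H_1 = 0,  H_2 = 0.

We work with the vertex ordering 0 < 1 < 2. The simplices of K, each written with vertices in increasing order, are:

  0-simplices (3): [0], [1], [2]
  1-simplices (3): [0,1], [0,2], [1,2]
  2-simplices (1): [0,1,2]

giving chain groups C_0 ≅ Z^3, C_1 ≅ Z^3, C_2 ≅ Z^1.

The boundary map ∂_1: C_1 → C_0 sends each edge [p,q] (with p < q) to q − p.
The resulting 3×3 matrix has rank 2, and its Smith normal form has invariant factors (1,1).

Boundary ∂_2: C_2 → C_1 acts by ∂[p,q,r] = [q,r] − [p,r] + [p,q]. For instance
  ∂[0,1,2] = [1,2] − [0,2] + [0,1].
The resulting 3×1 matrix has rank 1, and its Smith normal form has invariant factors (1).

Now H_k = ker ∂_k / im ∂_{k+1}, so:

  H_0: rank C_0 − rank ∂_1 = 3 − 2 = 1, and the invariant factors of ∂_1 are all 1, so H_0 = Z.
  H_1: rank ker ∂_1 − rank ∂_2 = (3 − 2) − 1 = 0, and the invariant factors of ∂_2 are all 1, so H_1 = 0.
  H_2: rank ker ∂_2 − rank ∂_3 = (1 − 1) − 0 = 0, and there is no ∂_3, so H_2 = 0.

As a check, the Euler characteristic is 3 − 3 + 1 = 1, which agrees with 1 − 0 + 0 = 1.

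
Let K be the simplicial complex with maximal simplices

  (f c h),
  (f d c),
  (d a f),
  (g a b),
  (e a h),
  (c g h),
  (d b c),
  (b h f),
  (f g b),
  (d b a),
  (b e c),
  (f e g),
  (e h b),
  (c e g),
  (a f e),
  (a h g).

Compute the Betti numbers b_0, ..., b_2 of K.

Take the total order a < b < c < d < e < f < g < h on the vertex set. Then K (dimension 2) consists of the simplices:

  0-simplices (8): a, b, c, d, e, f, g, h
  1-simplices (24): ab, ad, ae, af, ag, ah, bc, bd, be, bf, bg, bh, cd, ce, cf, cg, ch, df, ef, eg, eh, fg, fh, gh
  2-simplices (16): abd, abg, adf, aef, aeh, agh, bcd, bce, beh, bfg, bfh, cdf, ceg, cfh, cgh, efg

Hence C_0 ≅ Z^8, C_1 ≅ Z^24, C_2 ≅ Z^16.

∂_1: C_1 → C_0 maps an edge to its endpoints' difference, ∂[p,q] = q − p.
The resulting 8×24 matrix has rank 7, and its Smith normal form has invariant factors (1,1,1,1,1,1,1).

∂_2: C_2 → C_1 acts by ∂[p,q,r] = [q,r] − [p,r] + [p,q]. For instance
  ∂beh = eh − bh + be,
  ∂cgh = gh − ch + cg.
The 24×16 boundary matrix has rank 15 and Smith normal form diag(1,1,1,1,1,1,1,1,1,1,1,1,1,1,1).

From H_k ≅ ker(∂_k) / im(∂_{k+1}) we obtain:

  H_0: rank C_0 − rank ∂_1 = 8 − 7 = 1, and the invariant factors of ∂_1 are all 1, so H_0 ≅ Z.
  H_1: rank ker ∂_1 − rank ∂_2 = (24 − 7) − 15 = 2, and the invariant factors of ∂_2 are all 1, so H_1 ≅ Z^2.
  H_2: rank ker ∂_2 − rank ∂_3 = (16 − 15) − 0 = 1, and there is no ∂_3, so H_2 ≅ Z.

(K is a triangulation of the torus T^2.)

Hence the Betti numbers are b_0 = 1, b_1 = 2, b_2 = 1.

b_0 = 1, b_1 = 2, b_2 = 1.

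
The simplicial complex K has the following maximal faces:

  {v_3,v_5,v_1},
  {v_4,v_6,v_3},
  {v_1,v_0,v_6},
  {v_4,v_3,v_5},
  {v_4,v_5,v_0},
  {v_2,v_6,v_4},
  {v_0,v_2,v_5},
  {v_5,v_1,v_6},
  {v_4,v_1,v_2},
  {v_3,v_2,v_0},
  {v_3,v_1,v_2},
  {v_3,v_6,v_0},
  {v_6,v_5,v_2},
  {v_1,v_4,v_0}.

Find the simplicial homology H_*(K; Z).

H_0 = Z,  H_1 = Z^2,  H_2 = Z.

We work with the vertex ordering v_0 < v_1 < v_2 < v_3 < v_4 < v_5 < v_6. The simplices of K, each written with vertices in increasing order, are:

  0-simplices (7): [v_0], [v_1], [v_2], [v_3], [v_4], [v_5], [v_6]
  1-simplices (21): (21 of them)
  2-simplices (14): (14 of them)

Hence C_0 ≅ Z^7, C_1 ≅ Z^21, C_2 ≅ Z^14.

The boundary map ∂_1: C_1 → C_0 sends each edge [p,q] (with p < q) to q − p. For instance
  ∂[v_0,v_1] = [v_1] − [v_0].
The resulting 7×21 matrix has rank 6, and its Smith normal form has invariant factors (1,1,1,1,1,1).

Boundary ∂_2: C_2 → C_1 acts by ∂[p,q,r] = [q,r] − [p,r] + [p,q]. For instance
  ∂[v_1,v_3,v_5] = [v_3,v_5] − [v_1,v_5] + [v_1,v_3],
  ∂[v_0,v_4,v_5] = [v_4,v_5] − [v_0,v_5] + [v_0,v_4].
The 21×14 boundary matrix has rank 13 and Smith normal form diag(1,1,1,1,1,1,1,1,1,1,1,1,1).

Reading off H_k = ker ∂_k / im ∂_{k+1}:

  H_0: rank C_0 − rank ∂_1 = 7 − 6 = 1, and the invariant factors of ∂_1 are all 1, so H_0 = Z.
  H_1: rank ker ∂_1 − rank ∂_2 = (21 − 6) − 13 = 2, and the invariant factors of ∂_2 are all 1, so H_1 = Z^2.
  H_2: rank ker ∂_2 − rank ∂_3 = (14 − 13) − 0 = 1, and there is no ∂_3, so H_2 = Z.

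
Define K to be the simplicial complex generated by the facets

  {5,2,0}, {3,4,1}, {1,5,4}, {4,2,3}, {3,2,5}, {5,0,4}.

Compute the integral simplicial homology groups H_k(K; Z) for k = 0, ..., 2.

H_0 ≅ Z,  H_1 ≅ Z,  H_2 = 0.

Order the vertices as 0 < 1 < 2 < 3 < 4 < 5. Listing each simplex with vertices in this order, K has dimension 2 with simplices:

  0-simplices (6): [0], [1], [2], [3], [4], [5]
  1-simplices (12): [0,2], [0,4], [0,5], [1,3], [1,4], [1,5], [2,3], [2,4], [2,5], [3,4], [3,5], [4,5]
  2-simplices (6): [0,2,5], [0,4,5], [1,3,4], [1,4,5], [2,3,4], [2,3,5]

giving chain groups C_0 ≅ Z^6, C_1 ≅ Z^12, C_2 ≅ Z^6.

The boundary map ∂_1: C_1 → C_0 maps an edge to its endpoints' difference, ∂[p,q] = q − p. For instance
  ∂[2,5] = [5] − [2].
As a 6×12 matrix over Z this has rank 5, with invariant factors (1,1,1,1,1).

∂_2: C_2 → C_1 acts by ∂[p,q,r] = [q,r] − [p,r] + [p,q]. For instance
  ∂[0,4,5] = [4,5] − [0,5] + [0,4],
  ∂[2,3,4] = [3,4] − [2,4] + [2,3].
The resulting 12×6 matrix has rank 6, and its Smith normal form has invariant factors (1,1,1,1,1,1).

Computing H_k = (kernel of ∂_k) / (image of ∂_{k+1}):

  H_0: rank C_0 − rank ∂_1 = 6 − 5 = 1, and the invariant factors of ∂_1 are all 1, so H_0 = Z.
  H_1: rank ker ∂_1 − rank ∂_2 = (12 − 5) − 6 = 1, and the invariant factors of ∂_2 are all 1, so H_1 = Z.
  H_2: rank ker ∂_2 − rank ∂_3 = (6 − 6) − 0 = 0, and there is no ∂_3, so H_2 = 0.

As a check, the Euler characteristic is 6 − 12 + 6 = 0, which agrees with 1 − 1 + 0 = 0.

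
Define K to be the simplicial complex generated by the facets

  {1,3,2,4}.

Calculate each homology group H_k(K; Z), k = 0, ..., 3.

Take the total order 1 < 2 < 3 < 4 on the vertex set. Then K (dimension 3) consists of the simplices:

  0-simplices (4): [1], [2], [3], [4]
  1-simplices (6): [1,2], [1,3], [1,4], [2,3], [2,4], [3,4]
  2-simplices (4): [1,2,3], [1,2,4], [1,3,4], [2,3,4]
  3-simplices (1): [1,2,3,4]

so the chain groups are C_0 ≅ Z^4, C_1 ≅ Z^6, C_2 ≅ Z^4, C_3 ≅ Z^1.

Boundary ∂_1: C_1 → C_0 maps an edge to its endpoints' difference, ∂[p,q] = q − p. For instance
  ∂[3,4] = [4] − [3].
This gives a 4×6 integer matrix of rank 3; reducing to Smith normal form yields diagonal entries (1,1,1).

Boundary ∂_2: C_2 → C_1 acts by ∂[p,q,r] = [q,r] − [p,r] + [p,q]. For instance
  ∂[2,3,4] = [3,4] − [2,4] + [2,3],
  ∂[1,3,4] = [3,4] − [1,4] + [1,3].
The resulting 6×4 matrix has rank 3, and its Smith normal form has invariant factors (1,1,1).

∂_3: C_3 → C_2 sends each 3-simplex σ to the alternating sum Σ_i (−1)^i (σ with its i-th vertex removed). For instance
  ∂[1,2,3,4] = [2,3,4] − [1,3,4] + [1,2,4] − [1,2,3].
This gives a 4×1 integer matrix of rank 1; reducing to Smith normal form yields diagonal entries (1).

Reading off H_k = ker ∂_k / im ∂_{k+1}:

  H_0: rank C_0 − rank ∂_1 = 4 − 3 = 1, and the invariant factors of ∂_1 are all 1, so H_0 ≅ Z.
  H_1: rank ker ∂_1 − rank ∂_2 = (6 − 3) − 3 = 0, and the invariant factors of ∂_2 are all 1, so H_1 ≅ 0.
  H_2: rank ker ∂_2 − rank ∂_3 = (4 − 3) − 1 = 0, and the invariant factors of ∂_3 are all 1, so H_2 ≅ 0.
  H_3: rank ker ∂_3 − rank ∂_4 = (1 − 1) − 0 = 0, and there is no ∂_4, so H_3 ≅ 0.

As a check, the Euler characteristic is 4 − 6 + 4 − 1 = 1, which agrees with 1 − 0 + 0 − 0 = 1.

H_0 = Z,  H_1 = 0,  H_2 = 0,  H_3 = 0.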